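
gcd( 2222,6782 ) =2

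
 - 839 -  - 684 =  - 155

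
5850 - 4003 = 1847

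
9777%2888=1113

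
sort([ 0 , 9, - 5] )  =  [ - 5,  0, 9] 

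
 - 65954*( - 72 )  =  4748688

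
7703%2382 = 557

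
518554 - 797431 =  - 278877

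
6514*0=0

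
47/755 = 47/755  =  0.06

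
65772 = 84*783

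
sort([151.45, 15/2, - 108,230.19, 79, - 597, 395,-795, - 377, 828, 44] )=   [ - 795,-597, - 377, - 108,15/2, 44, 79, 151.45, 230.19, 395, 828 ]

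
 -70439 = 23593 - 94032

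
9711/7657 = 1 + 158/589 = 1.27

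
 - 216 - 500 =  -  716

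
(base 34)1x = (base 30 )27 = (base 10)67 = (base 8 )103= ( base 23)2L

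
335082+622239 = 957321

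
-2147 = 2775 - 4922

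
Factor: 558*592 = 330336=2^5*3^2*31^1*37^1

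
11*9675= 106425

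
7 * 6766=47362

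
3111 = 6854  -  3743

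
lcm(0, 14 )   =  0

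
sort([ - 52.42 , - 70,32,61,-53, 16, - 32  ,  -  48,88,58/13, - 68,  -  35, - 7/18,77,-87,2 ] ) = [-87, - 70,-68,-53,  -  52.42,- 48, - 35 ,-32,- 7/18, 2,  58/13, 16, 32, 61, 77,88]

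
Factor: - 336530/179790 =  - 3^( - 1 )*13^( -1 )*73^1 = -73/39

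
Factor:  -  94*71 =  - 2^1 * 47^1*71^1 = - 6674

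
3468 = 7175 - 3707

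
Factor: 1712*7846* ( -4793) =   -  2^5*107^1 *3923^1*4793^1 = - 64381263136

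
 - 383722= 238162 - 621884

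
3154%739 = 198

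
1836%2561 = 1836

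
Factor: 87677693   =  3527^1*24859^1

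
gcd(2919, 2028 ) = 3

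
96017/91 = 1055+12/91 = 1055.13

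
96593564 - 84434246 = 12159318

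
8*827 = 6616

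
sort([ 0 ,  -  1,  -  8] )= [ - 8, - 1, 0 ] 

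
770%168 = 98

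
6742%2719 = 1304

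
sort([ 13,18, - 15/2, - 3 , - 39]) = [-39,  -  15/2 ,-3 , 13, 18 ] 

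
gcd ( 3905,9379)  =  1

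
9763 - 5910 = 3853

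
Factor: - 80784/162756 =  - 2^2*17^1*137^(-1 ) =-68/137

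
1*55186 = 55186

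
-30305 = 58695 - 89000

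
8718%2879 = 81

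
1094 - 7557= -6463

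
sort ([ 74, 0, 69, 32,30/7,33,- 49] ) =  [ - 49, 0, 30/7 , 32, 33, 69, 74] 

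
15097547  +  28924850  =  44022397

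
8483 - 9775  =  -1292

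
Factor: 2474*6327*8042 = 125881409916=2^2*3^2*19^1 *37^1*1237^1 * 4021^1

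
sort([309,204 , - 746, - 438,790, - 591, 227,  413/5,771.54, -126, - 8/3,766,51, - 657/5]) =[ - 746,  -  591, - 438, - 657/5, - 126  , - 8/3, 51,413/5, 204,227,309,766,771.54,790]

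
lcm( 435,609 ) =3045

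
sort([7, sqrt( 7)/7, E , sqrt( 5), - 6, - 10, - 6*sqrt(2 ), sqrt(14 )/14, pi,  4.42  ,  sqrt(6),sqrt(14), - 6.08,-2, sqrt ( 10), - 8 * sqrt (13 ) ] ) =[ - 8*sqrt( 13 ),-10,-6*sqrt(2), - 6.08,- 6, - 2,sqrt(14)/14, sqrt(7)/7,sqrt( 5) , sqrt(6),E,pi, sqrt(10 ), sqrt(14 ), 4.42,7]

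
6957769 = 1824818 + 5132951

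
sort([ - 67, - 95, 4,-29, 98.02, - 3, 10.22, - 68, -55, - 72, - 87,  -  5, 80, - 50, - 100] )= [ - 100, - 95, - 87, - 72, - 68, - 67,  -  55, - 50, - 29, - 5, - 3,4  ,  10.22, 80, 98.02] 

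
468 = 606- 138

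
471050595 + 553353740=1024404335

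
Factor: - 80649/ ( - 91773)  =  3^( - 1) *11^( - 1)*29^1 = 29/33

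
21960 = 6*3660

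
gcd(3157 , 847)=77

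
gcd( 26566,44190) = 2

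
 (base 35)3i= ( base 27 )4f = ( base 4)1323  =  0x7b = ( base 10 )123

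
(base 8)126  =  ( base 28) 32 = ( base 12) 72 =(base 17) 51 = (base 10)86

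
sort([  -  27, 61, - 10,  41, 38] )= [-27,-10, 38,41,61]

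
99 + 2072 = 2171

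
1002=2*501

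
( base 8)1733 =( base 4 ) 33123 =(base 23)1JL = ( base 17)371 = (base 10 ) 987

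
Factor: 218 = 2^1*109^1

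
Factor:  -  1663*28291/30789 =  - 3^( -2 )*11^(  -  1)*19^1*311^(-1 )*1489^1*1663^1  =  -  47047933/30789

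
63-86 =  - 23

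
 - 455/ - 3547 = 455/3547  =  0.13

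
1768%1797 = 1768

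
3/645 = 1/215 = 0.00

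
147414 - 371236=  - 223822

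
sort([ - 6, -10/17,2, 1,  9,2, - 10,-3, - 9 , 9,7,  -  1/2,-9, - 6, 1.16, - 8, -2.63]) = [ - 10, - 9 , - 9,-8,  -  6, - 6,-3, - 2.63, - 10/17,-1/2, 1,1.16,2, 2, 7 , 9, 9]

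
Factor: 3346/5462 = 7^1*239^1*2731^(-1) = 1673/2731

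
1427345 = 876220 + 551125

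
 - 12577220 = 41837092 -54414312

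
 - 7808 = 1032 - 8840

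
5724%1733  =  525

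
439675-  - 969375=1409050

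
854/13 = 65 + 9/13 = 65.69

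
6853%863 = 812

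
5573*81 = 451413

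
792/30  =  132/5 = 26.40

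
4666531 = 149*31319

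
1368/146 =9+27/73 = 9.37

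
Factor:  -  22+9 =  - 13^1 = -13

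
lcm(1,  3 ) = 3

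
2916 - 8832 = -5916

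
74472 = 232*321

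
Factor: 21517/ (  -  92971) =  -  239^ (  -  1) * 389^( - 1) * 21517^1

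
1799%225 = 224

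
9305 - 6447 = 2858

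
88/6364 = 22/1591 = 0.01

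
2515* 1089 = 2738835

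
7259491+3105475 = 10364966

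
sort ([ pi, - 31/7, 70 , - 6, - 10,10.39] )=[ - 10,-6,-31/7,pi,10.39,70]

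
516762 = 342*1511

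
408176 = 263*1552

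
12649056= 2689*4704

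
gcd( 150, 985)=5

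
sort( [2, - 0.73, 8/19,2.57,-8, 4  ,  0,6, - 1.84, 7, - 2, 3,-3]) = [-8, - 3 , - 2,  -  1.84, -0.73,0, 8/19, 2, 2.57, 3,  4,6, 7 ]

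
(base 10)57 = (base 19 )30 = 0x39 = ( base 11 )52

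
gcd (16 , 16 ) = 16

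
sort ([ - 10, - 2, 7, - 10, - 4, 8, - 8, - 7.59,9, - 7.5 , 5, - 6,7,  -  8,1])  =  [- 10, - 10 , - 8, - 8, - 7.59,  -  7.5, - 6,-4, - 2,1,5,7,  7,  8,  9 ]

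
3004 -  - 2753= 5757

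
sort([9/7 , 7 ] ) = [ 9/7,  7]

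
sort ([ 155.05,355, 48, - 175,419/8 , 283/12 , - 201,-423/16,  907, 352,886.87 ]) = [ - 201, - 175,-423/16, 283/12,48, 419/8,155.05 , 352, 355,886.87,907] 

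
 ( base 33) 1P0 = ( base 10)1914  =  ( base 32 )1RQ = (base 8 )3572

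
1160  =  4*290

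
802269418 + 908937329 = 1711206747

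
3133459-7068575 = - 3935116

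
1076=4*269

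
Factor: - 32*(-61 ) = 1952 = 2^5*61^1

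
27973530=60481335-32507805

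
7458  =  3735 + 3723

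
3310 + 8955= 12265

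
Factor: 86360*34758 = 3001700880 = 2^4*3^2*5^1*17^1*127^1*1931^1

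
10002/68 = 147 + 3/34  =  147.09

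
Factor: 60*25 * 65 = 97500 = 2^2*3^1 * 5^4*13^1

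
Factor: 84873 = 3^1*19^1*1489^1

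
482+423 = 905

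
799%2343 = 799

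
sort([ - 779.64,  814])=[ - 779.64, 814] 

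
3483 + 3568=7051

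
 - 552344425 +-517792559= -1070136984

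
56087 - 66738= - 10651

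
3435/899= 3435/899 =3.82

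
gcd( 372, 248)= 124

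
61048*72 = 4395456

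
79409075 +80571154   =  159980229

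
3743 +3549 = 7292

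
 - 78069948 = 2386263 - 80456211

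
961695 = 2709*355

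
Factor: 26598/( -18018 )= -31/21=- 3^(- 1)*7^(-1) * 31^1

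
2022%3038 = 2022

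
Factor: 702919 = 7^1*100417^1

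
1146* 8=9168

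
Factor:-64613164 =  - 2^2* 7^2*11^1*23^1*1303^1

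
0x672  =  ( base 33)1h0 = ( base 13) 99c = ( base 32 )1JI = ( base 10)1650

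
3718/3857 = 3718/3857 = 0.96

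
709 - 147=562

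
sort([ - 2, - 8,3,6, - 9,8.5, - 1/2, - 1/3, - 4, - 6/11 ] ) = [ - 9, - 8, - 4, - 2, - 6/11, - 1/2,-1/3, 3,6,8.5] 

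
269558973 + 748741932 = 1018300905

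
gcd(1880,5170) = 470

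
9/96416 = 9/96416   =  0.00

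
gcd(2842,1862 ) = 98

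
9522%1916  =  1858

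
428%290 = 138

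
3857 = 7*551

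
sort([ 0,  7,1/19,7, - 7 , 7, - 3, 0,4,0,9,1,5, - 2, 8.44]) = [  -  7, - 3,-2 , 0, 0, 0,  1/19,1, 4, 5,7,7,7, 8.44,9 ] 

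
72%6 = 0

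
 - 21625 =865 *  ( - 25) 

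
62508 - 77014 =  - 14506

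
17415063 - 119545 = 17295518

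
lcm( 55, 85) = 935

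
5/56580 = 1/11316 = 0.00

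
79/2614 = 79/2614 = 0.03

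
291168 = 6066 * 48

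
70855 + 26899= 97754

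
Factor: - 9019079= - 151^1*59729^1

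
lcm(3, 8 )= 24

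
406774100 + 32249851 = 439023951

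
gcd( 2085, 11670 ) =15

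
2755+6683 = 9438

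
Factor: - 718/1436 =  - 2^( - 1 ) = -  1/2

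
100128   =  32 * 3129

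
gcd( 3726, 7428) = 6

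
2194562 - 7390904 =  - 5196342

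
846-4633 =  -3787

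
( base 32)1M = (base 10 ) 54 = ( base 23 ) 28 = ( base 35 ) 1J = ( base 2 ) 110110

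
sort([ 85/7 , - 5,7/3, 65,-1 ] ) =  [-5, - 1,7/3,85/7 , 65]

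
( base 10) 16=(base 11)15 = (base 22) G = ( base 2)10000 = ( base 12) 14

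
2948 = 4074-1126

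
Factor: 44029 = 44029^1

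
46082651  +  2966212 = 49048863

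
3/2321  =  3/2321 = 0.00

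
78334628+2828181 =81162809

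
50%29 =21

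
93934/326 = 288 + 23/163= 288.14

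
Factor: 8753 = 8753^1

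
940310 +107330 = 1047640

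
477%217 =43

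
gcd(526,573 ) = 1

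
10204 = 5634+4570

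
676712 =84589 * 8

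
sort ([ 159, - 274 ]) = [ - 274,159 ]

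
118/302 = 59/151 = 0.39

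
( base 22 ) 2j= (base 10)63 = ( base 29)25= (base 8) 77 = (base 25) 2d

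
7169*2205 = 15807645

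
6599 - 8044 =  - 1445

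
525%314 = 211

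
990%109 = 9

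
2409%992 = 425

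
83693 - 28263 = 55430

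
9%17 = 9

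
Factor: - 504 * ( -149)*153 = 11489688 = 2^3 * 3^4*  7^1*17^1*149^1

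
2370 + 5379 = 7749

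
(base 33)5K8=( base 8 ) 13741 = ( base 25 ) 9JD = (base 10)6113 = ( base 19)GHE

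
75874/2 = 37937 = 37937.00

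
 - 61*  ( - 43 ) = 2623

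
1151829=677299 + 474530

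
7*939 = 6573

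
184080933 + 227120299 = 411201232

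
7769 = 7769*1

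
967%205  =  147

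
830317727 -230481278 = 599836449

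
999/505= 999/505 = 1.98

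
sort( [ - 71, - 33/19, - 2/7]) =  [ - 71, - 33/19, - 2/7]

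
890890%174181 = 19985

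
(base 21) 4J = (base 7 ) 205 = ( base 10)103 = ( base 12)87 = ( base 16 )67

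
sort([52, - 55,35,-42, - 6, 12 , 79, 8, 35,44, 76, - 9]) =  [  -  55,-42, - 9, - 6, 8, 12, 35, 35, 44, 52 , 76,79 ]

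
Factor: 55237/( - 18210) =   -  2^( - 1)*3^( - 1 )*5^( -1 ) * 7^1 * 13^1 = -  91/30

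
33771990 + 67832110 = 101604100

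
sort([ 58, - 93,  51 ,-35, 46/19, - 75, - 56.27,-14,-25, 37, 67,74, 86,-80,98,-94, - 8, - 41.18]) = [-94, - 93, - 80, - 75,  -  56.27, - 41.18,  -  35, - 25,-14,-8, 46/19, 37,51 , 58, 67, 74, 86,  98 ]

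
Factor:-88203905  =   - 5^1*17^1*929^1*1117^1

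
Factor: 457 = 457^1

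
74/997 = 74/997 = 0.07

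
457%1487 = 457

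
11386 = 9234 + 2152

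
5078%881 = 673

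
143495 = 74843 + 68652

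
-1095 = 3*( - 365) 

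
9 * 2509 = 22581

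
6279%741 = 351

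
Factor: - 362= - 2^1*181^1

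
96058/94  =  48029/47 = 1021.89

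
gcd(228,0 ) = 228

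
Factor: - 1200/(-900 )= 4/3 = 2^2 * 3^( - 1)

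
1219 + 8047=9266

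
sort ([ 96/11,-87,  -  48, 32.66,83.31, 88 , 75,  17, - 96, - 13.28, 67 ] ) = [ - 96, - 87,-48,-13.28,96/11, 17, 32.66,67,75,  83.31,88 ]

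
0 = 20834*0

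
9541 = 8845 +696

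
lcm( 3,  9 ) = 9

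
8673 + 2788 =11461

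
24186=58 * 417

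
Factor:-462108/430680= - 397/370 = - 2^(-1)*5^(-1 )*37^( - 1 )*397^1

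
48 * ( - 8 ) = -384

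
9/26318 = 9/26318 = 0.00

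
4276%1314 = 334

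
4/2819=4/2819= 0.00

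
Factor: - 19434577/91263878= - 2^( - 1)*19^( - 1)*211^1*1231^(- 1)*1951^( - 1)  *  92107^1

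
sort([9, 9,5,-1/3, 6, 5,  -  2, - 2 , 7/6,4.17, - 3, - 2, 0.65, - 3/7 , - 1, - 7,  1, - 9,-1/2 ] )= [ - 9 , - 7 , - 3, - 2 , - 2, - 2, - 1,-1/2,  -  3/7,-1/3, 0.65, 1, 7/6,4.17, 5, 5,6,9, 9] 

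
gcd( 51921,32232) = 3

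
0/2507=0 = 0.00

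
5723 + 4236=9959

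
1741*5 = 8705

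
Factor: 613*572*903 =2^2*3^1*7^1*11^1*13^1*43^1*613^1 = 316624308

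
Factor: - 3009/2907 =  - 59/57  =  - 3^( - 1)*19^( - 1) * 59^1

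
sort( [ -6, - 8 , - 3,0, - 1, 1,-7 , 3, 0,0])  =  [ - 8, - 7 ,- 6,- 3, - 1 , 0,0,0 , 1, 3]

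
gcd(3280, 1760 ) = 80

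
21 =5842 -5821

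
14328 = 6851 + 7477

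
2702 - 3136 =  - 434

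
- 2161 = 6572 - 8733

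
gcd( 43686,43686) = 43686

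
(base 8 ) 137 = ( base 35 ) 2p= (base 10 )95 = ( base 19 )50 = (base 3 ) 10112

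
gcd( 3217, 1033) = 1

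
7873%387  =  133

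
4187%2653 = 1534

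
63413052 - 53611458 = 9801594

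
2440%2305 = 135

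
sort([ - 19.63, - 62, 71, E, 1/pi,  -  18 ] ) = [ - 62, - 19.63, - 18,  1/pi,  E, 71]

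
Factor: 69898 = 2^1*34949^1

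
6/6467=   6/6467 = 0.00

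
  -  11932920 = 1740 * ( - 6858)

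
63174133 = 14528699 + 48645434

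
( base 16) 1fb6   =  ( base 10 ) 8118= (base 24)E26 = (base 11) 6110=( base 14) 2D5C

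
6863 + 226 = 7089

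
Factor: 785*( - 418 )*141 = -2^1 *3^1* 5^1*11^1 * 19^1 * 47^1*157^1 =- 46266330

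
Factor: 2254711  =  19^1*118669^1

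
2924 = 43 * 68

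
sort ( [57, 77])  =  [57,  77] 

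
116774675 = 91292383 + 25482292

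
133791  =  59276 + 74515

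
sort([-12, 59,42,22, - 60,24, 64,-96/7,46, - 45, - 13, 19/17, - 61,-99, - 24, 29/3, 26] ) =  [-99,  -  61,-60, - 45,-24, - 96/7 ,-13, - 12, 19/17, 29/3, 22,24, 26,42, 46, 59, 64] 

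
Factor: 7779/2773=3^1*47^( - 1 ) * 59^ ( - 1) * 2593^1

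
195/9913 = 195/9913 = 0.02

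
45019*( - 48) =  - 2160912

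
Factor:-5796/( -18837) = 4/13 = 2^2 * 13^( - 1)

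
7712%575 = 237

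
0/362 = 0 = 0.00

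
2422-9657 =- 7235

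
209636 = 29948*7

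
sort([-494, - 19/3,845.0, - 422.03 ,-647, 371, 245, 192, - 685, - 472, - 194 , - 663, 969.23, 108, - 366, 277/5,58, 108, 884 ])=[ - 685, - 663 , - 647, - 494, -472, - 422.03,  -  366, - 194, - 19/3, 277/5, 58,108, 108,192,245, 371, 845.0 , 884 , 969.23 ]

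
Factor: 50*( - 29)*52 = -2^3* 5^2 * 13^1*29^1 = -  75400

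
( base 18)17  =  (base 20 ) 15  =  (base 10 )25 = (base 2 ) 11001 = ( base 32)p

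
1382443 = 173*7991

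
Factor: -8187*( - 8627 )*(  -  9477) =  - 669353392773 = -3^7*13^1*2729^1*8627^1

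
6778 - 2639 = 4139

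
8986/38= 236 + 9/19=236.47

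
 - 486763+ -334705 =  - 821468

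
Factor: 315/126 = 5/2 = 2^ (-1 )*5^1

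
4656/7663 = 48/79=   0.61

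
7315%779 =304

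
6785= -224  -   - 7009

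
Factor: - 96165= - 3^2*5^1*2137^1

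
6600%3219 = 162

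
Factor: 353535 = 3^1*5^1*7^2*13^1*37^1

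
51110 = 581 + 50529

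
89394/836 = 106+389/418 = 106.93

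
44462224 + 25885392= 70347616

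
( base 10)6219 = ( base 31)6EJ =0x184B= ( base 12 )3723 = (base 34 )5CV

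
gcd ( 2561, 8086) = 13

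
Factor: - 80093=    -13^1*61^1*101^1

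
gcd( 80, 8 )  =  8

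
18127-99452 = -81325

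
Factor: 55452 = 2^2* 3^1*4621^1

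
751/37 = 20 + 11/37=20.30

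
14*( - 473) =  - 6622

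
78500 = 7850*10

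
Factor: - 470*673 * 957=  - 2^1*3^1*5^1*11^1*29^1* 47^1 *673^1 = - 302708670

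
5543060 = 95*58348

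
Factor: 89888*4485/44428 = 2^3*3^1* 5^1 * 13^1*23^1*29^( - 1)*53^2*383^(  -  1 ) = 100786920/11107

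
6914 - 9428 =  - 2514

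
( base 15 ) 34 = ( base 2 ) 110001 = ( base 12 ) 41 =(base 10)49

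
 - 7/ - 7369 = 7/7369 = 0.00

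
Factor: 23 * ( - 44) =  - 1012 = - 2^2*11^1*23^1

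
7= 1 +6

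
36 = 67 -31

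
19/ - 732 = -1  +  713/732 =- 0.03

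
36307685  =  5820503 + 30487182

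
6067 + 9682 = 15749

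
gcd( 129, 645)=129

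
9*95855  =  862695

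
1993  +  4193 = 6186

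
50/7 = 50/7 = 7.14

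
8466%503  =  418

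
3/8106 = 1/2702=0.00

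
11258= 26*433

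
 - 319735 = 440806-760541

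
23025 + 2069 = 25094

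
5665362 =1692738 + 3972624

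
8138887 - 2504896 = 5633991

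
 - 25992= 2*( - 12996) 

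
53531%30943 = 22588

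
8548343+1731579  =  10279922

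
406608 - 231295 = 175313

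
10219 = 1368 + 8851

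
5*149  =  745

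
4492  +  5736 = 10228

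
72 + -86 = -14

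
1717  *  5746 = 9865882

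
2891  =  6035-3144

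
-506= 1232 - 1738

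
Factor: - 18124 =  - 2^2*23^1  *  197^1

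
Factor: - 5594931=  - 3^2 * 269^1 * 2311^1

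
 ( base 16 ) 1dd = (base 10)477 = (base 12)339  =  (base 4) 13131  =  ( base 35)dm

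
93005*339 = 31528695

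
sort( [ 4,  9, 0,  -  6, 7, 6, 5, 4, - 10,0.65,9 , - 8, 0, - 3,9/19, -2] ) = [ - 10, - 8, - 6, - 3, - 2, 0, 0, 9/19, 0.65, 4,  4,  5, 6, 7, 9, 9] 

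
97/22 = 97/22 = 4.41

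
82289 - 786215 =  - 703926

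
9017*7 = 63119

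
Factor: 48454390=2^1 *5^1*151^1*32089^1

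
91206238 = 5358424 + 85847814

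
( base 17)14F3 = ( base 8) 14267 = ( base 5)200302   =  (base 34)5G3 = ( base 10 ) 6327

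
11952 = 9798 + 2154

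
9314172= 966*9642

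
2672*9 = 24048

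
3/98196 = 1/32732 = 0.00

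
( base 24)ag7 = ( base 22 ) cfd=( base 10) 6151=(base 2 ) 1100000000111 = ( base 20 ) F7B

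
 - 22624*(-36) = 814464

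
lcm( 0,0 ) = 0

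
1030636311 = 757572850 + 273063461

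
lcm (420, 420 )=420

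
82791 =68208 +14583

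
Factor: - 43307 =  - 11^1*31^1*127^1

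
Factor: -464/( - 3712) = 1/8= 2^(- 3) 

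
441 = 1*441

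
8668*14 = 121352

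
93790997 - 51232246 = 42558751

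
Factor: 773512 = 2^3*31^1 *3119^1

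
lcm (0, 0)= 0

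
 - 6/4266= - 1+710/711 = -0.00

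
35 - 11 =24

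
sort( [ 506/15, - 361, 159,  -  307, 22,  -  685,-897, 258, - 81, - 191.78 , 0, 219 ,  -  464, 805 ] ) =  [ - 897, -685,  -  464, - 361, - 307, -191.78,- 81, 0, 22, 506/15, 159, 219,258 , 805]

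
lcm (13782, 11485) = 68910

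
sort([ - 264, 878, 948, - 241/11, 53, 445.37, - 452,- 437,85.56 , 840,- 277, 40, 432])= [- 452, - 437, - 277,- 264, - 241/11,40, 53,85.56, 432 , 445.37, 840,  878, 948] 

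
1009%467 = 75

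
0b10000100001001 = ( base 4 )2010021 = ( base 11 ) 6399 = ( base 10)8457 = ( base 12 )4A89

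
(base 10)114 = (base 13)8a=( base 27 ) 46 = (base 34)3c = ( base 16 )72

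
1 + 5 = 6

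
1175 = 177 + 998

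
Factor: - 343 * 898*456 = -140454384 = - 2^4 * 3^1*7^3*19^1*449^1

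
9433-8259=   1174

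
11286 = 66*171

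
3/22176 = 1/7392  =  0.00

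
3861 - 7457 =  - 3596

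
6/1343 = 6/1343 = 0.00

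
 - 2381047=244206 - 2625253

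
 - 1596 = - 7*228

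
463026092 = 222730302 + 240295790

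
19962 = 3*6654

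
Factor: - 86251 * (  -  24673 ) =11^2 * 2243^1*7841^1 = 2128070923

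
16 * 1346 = 21536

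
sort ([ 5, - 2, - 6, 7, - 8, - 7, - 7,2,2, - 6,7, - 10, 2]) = [ - 10, - 8, - 7,-7, - 6,-6, - 2,2,2,2,5,7,7]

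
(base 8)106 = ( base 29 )2c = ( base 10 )70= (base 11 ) 64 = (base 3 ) 2121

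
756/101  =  756/101 =7.49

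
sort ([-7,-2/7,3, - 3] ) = [ - 7,-3, - 2/7,  3] 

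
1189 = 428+761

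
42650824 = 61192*697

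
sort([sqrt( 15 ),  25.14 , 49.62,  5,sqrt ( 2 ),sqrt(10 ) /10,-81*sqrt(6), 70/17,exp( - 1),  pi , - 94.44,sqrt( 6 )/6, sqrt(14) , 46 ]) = [ - 81*sqrt(6 ) , - 94.44, sqrt( 10)/10 , exp( - 1 ),sqrt( 6)/6, sqrt ( 2 ), pi, sqrt(14),sqrt( 15 ),70/17, 5 , 25.14,46 , 49.62] 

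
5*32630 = 163150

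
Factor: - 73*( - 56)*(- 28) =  - 114464 =-2^5*7^2*73^1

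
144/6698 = 72/3349 = 0.02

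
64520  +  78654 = 143174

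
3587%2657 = 930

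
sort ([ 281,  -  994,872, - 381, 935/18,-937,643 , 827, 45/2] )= [ - 994, - 937, - 381, 45/2, 935/18, 281,643, 827,872 ] 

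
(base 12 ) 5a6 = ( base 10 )846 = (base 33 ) PL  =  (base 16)34E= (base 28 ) 126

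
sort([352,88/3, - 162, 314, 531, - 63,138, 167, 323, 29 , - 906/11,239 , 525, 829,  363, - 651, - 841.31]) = [ - 841.31, - 651 , - 162, - 906/11, - 63,29,  88/3, 138 , 167, 239,314,323,352, 363, 525,  531,829]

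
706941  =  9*78549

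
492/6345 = 164/2115 = 0.08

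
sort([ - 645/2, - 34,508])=[ - 645/2, - 34,508]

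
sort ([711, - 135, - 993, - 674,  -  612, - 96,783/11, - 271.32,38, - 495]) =[ - 993,- 674,-612,  -  495,  -  271.32, - 135, - 96, 38, 783/11,711 ]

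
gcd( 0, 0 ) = 0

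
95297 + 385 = 95682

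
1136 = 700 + 436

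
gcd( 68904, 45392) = 8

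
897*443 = 397371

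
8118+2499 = 10617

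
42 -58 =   -  16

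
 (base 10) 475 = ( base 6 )2111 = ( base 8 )733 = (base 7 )1246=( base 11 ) 3a2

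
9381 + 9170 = 18551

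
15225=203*75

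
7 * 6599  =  46193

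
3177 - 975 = 2202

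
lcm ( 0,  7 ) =0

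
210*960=201600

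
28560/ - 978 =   -  30 + 130/163 = - 29.20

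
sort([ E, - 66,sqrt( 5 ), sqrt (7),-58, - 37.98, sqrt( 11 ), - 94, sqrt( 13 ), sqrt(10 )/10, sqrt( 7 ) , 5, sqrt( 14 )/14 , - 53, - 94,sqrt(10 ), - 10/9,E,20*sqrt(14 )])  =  [ - 94,-94, - 66,  -  58, - 53, - 37.98, - 10/9 , sqrt( 14 )/14,sqrt( 10 )/10, sqrt( 5 ),sqrt(7),sqrt( 7 ), E, E,sqrt ( 10 ),sqrt( 11 ),sqrt( 13 ),5 , 20*sqrt( 14 ) ]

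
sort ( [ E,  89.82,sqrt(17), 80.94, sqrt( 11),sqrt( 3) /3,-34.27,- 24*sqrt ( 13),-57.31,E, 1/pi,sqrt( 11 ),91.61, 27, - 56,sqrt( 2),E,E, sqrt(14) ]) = [ - 24*sqrt(  13 ), - 57.31, - 56,-34.27,  1/pi, sqrt(  3)/3 , sqrt( 2 ) , E, E , E, E, sqrt (11 ) , sqrt( 11), sqrt(14 ),  sqrt( 17),27,80.94, 89.82, 91.61 ]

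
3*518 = 1554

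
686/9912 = 49/708  =  0.07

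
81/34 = 2+13/34 =2.38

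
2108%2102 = 6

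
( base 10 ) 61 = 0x3d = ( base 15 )41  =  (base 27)27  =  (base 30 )21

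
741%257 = 227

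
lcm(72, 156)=936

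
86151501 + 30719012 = 116870513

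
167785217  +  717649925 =885435142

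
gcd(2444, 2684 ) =4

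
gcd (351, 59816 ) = 1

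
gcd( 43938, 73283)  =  1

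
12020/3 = 12020/3=4006.67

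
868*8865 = 7694820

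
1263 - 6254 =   -  4991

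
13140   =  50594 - 37454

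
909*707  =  642663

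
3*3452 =10356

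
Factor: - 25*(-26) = 2^1*5^2 * 13^1  =  650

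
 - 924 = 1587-2511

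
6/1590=1/265=0.00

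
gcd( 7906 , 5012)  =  2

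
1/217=1/217=0.00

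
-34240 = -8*4280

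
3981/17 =3981/17 = 234.18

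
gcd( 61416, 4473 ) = 9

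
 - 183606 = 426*(  -  431 ) 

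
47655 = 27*1765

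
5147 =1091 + 4056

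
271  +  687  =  958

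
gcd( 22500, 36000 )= 4500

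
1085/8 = 135 + 5/8= 135.62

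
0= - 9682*0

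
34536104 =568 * 60803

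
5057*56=283192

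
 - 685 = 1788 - 2473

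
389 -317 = 72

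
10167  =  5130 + 5037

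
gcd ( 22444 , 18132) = 4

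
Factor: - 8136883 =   -  19^1*241^1*1777^1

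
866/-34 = - 433/17 = - 25.47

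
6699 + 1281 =7980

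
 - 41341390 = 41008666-82350056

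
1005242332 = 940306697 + 64935635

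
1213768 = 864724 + 349044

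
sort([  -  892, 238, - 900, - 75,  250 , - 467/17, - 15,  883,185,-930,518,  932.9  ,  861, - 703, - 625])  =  [ - 930, - 900, - 892, - 703, - 625, - 75, - 467/17 ,-15, 185,238, 250, 518 , 861, 883,  932.9 ] 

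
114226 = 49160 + 65066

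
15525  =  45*345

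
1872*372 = 696384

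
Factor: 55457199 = 3^2*7^1*193^1*4561^1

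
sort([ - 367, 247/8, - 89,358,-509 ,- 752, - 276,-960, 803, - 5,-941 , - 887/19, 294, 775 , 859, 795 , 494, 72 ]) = [ - 960, - 941, - 752, - 509,-367, - 276 , - 89,-887/19, -5,247/8, 72,294, 358, 494, 775,795 , 803,  859]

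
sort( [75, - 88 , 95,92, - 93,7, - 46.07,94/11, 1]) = [ - 93,-88, - 46.07, 1,  7,94/11,75,92,95 ]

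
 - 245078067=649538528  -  894616595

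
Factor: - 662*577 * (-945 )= 360965430  =  2^1*3^3*5^1*7^1*331^1 * 577^1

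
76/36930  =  38/18465= 0.00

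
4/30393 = 4/30393 = 0.00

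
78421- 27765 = 50656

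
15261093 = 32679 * 467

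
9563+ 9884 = 19447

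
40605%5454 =2427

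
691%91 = 54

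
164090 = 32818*5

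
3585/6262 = 3585/6262 = 0.57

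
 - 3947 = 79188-83135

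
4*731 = 2924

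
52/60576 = 13/15144  =  0.00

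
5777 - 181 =5596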